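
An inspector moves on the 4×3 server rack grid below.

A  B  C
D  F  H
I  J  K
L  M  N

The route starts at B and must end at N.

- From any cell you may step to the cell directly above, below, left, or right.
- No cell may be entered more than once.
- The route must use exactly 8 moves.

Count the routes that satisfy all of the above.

11

Need simple routes of exactly 8 moves from B to N (Manhattan distance 4, so 2 moves are spent on a detour and 2 undoing it).
Branch systematically from the start, pruning whenever the remaining move budget drops below the Manhattan distance to N or differs from it in parity. Grouping the completions by first move — via F: 2; via A: 4; via C: 5 — and summing: 2 + 4 + 5 = 11.
That gives 11 routes.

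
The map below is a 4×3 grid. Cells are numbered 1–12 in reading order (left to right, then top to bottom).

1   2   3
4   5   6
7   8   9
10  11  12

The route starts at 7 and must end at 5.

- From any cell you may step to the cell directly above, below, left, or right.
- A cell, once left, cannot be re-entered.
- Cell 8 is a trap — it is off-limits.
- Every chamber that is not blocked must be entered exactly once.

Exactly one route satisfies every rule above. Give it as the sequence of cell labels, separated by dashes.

7 - 10 - 11 - 12 - 9 - 6 - 3 - 2 - 1 - 4 - 5

Need to visit all 11 open cells exactly once, starting at 7 and ending at 5.
Route from 7: down 1 to 10, right 2 to 12, up 3 to 3, left 2 to 1, down 1 to 4, right 1 to 5 — 10 moves in all.
Check: all 11 open cells covered.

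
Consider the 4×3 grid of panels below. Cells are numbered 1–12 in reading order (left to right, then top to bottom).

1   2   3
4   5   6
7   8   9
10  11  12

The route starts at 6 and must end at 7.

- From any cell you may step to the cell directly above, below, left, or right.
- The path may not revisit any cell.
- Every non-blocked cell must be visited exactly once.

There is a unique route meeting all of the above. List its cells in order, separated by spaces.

Need to visit all 12 open cells exactly once, starting at 6 and ending at 7.
Cell 10 has only two open neighbours (7 and 11), so the path must pass straight through it: one of those is the cell it's entered from and the other is where it exits.
Route from 6: up 1 to 3, left 2 to 1, down 1 to 4, right 1 to 5, down 1 to 8, right 1 to 9, down 1 to 12, left 2 to 10, up 1 to 7 — 11 moves in all.
Check: all 12 open cells covered.

6 3 2 1 4 5 8 9 12 11 10 7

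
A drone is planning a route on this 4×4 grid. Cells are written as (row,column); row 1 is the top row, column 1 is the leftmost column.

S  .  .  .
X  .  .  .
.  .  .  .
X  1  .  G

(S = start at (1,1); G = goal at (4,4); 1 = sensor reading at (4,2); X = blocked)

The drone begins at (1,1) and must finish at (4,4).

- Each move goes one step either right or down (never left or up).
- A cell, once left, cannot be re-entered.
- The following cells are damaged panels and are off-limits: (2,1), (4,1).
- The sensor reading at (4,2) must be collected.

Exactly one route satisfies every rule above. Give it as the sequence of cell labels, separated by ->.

Moves only go right or down, so the column and row indices never decrease.
Route from (1,1): right to (1,2), 3× down (reaching (4,2)), 2× right (reaching (4,4)) — 6 moves in all.
Check: all required cells visited.

(1,1) -> (1,2) -> (2,2) -> (3,2) -> (4,2) -> (4,3) -> (4,4)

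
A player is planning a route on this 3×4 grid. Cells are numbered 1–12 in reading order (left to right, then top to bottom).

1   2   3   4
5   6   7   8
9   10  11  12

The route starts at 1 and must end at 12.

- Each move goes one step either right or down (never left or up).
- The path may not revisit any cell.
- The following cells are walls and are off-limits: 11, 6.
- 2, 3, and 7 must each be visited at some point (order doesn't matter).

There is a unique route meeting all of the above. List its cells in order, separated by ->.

1 -> 2 -> 3 -> 7 -> 8 -> 12

Moves only go right or down, so the column and row indices never decrease.
Route from 1: right 2 to 3, down 1 to 7, right 1 to 8, down 1 to 12 — 5 moves in all.
Check: all required cells visited.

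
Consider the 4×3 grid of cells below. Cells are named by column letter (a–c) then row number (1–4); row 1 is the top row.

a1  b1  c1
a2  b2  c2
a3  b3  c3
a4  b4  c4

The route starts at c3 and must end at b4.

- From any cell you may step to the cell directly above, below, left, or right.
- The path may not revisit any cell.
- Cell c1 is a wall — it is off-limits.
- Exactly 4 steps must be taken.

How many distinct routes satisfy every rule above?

Need simple routes of exactly 4 moves from c3 to b4 (Manhattan distance 2, so 1 moves are spent on a detour and 1 undoing it).
Enumerating: c3 c2 b2 b3 b4 | c3 b3 a3 a4 b4.
That gives 2 routes.

2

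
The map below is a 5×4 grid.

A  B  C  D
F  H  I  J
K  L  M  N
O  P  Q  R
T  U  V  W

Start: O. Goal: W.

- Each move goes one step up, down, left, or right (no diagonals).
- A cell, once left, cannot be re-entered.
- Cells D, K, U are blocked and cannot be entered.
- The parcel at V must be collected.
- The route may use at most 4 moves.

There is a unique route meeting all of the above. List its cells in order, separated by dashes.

Any route must reach V and still end at W within 4 moves, so the order of the required stops is forced.
Route from O: 2× right (reaching Q), down to V, right to W — 4 moves in all.
Check: all required cells visited; 4 ≤ 4 moves.

O - P - Q - V - W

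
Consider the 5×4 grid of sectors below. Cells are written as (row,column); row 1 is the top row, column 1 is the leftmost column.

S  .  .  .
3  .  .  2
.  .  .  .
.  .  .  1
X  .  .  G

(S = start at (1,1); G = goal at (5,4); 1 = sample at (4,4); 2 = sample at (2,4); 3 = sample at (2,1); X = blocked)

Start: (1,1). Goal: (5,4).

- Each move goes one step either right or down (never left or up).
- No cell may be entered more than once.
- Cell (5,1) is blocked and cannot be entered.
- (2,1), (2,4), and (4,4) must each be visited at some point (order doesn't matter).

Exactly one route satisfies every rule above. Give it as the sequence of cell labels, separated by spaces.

(1,1) (2,1) (2,2) (2,3) (2,4) (3,4) (4,4) (5,4)

Moves only go right or down, so the column and row indices never decrease.
Route from (1,1): down to (2,1), 3× right (reaching (2,4)), 3× down (reaching (5,4)) — 7 moves in all.
Check: all required cells visited.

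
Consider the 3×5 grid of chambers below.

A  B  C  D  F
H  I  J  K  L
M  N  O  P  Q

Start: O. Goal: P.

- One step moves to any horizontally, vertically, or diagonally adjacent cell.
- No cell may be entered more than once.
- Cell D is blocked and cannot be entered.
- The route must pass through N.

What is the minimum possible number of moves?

3

Any route passes through N somewhere between O and P. Summing Chebyshev distances along the two legs (O → N → P) gives a lower bound of 1 + 2 = 3 moves.
A route of 3 moves achieves this: O → N → J → P.
Since 3 matches the lower bound, it is optimal.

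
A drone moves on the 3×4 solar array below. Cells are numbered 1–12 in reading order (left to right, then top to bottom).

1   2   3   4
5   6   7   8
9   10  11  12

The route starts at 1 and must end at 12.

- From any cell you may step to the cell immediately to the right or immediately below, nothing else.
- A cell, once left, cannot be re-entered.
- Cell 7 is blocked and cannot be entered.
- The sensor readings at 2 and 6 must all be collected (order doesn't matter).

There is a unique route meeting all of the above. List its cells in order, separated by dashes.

1 - 2 - 6 - 10 - 11 - 12

Moves only go right or down, so the column and row indices never decrease.
Route from 1: right to 2, 2× down (reaching 10), 2× right (reaching 12) — 5 moves in all.
Check: all required cells visited.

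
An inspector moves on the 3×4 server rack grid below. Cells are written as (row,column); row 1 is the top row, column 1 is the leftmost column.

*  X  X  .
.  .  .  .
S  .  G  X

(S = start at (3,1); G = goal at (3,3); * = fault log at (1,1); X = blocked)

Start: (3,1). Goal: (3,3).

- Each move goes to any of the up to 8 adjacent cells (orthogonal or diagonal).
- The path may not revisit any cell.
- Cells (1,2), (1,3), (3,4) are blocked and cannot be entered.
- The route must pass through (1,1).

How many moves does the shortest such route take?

4

Any route passes through (1,1) somewhere between (3,1) and (3,3). Summing Chebyshev distances along the two legs ((3,1) → (1,1) → (3,3)) gives a lower bound of 2 + 2 = 4 moves.
A route of 4 moves achieves this: (3,1) → (2,1) → (1,1) → (2,2) → (3,3).
Since 4 matches the lower bound, it is optimal.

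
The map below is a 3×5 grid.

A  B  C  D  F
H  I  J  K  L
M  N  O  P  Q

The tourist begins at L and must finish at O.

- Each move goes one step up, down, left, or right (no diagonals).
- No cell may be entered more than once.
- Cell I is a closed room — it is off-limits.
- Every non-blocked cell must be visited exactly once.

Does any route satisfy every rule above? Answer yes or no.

Exhausting the options from L, every branch either dead-ends against blocked cells, would have to re-enter a cell already used, or reaches the goal with a constraint still unmet.

no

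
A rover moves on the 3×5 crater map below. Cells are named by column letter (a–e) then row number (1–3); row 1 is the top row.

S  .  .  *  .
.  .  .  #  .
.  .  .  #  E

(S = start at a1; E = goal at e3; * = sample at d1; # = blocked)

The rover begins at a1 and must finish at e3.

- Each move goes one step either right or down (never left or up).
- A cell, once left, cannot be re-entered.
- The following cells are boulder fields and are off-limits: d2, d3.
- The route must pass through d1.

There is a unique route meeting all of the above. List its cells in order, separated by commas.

a1, b1, c1, d1, e1, e2, e3

Moves only go right or down, so the column and row indices never decrease.
Route from a1: right 4 to e1, down 2 to e3 — 6 moves in all.
Check: all required cells visited.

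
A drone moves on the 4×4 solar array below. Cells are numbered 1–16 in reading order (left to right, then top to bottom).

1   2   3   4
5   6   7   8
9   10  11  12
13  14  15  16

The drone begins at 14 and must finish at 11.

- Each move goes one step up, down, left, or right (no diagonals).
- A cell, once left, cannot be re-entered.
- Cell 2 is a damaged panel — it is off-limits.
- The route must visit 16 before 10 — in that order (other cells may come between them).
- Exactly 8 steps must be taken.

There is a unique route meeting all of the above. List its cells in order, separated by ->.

The waypoints must appear in the order 16, 10, with no cell reused.
Route from 14: right 2 to 16, up 2 to 8, left 2 to 6, down 1 to 10, right 1 to 11 — 8 moves in all.
Check: order respected (16 at step 2, 10 at step 7); 8 moves as required.

14 -> 15 -> 16 -> 12 -> 8 -> 7 -> 6 -> 10 -> 11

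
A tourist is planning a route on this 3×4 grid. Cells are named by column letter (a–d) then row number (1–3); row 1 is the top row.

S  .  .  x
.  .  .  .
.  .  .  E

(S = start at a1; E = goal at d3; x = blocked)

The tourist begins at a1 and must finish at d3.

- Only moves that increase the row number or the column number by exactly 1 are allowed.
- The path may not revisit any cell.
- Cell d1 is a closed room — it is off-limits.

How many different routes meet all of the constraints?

9

A right/down-only route from a1 to d3 makes exactly 2 down-moves and 3 right-moves in some order.
With no other constraints that would be C(5,2) = 10 routes.
Subtract routes through each blocked cell (inclusion–exclusion for overlaps): − through d1: 1 → 9.
That gives 9 routes.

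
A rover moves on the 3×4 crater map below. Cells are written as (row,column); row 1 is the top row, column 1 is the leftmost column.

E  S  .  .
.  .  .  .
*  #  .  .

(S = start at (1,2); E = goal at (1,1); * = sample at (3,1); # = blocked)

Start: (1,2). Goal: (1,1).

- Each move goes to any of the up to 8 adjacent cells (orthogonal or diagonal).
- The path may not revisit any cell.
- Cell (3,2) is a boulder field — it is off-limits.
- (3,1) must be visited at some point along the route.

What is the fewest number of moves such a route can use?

Any route passes through (3,1) somewhere between (1,2) and (1,1). Summing Chebyshev distances along the two legs ((1,2) → (3,1) → (1,1)) gives a lower bound of 2 + 2 = 4 moves.
A route of 4 moves achieves this: (1,2) → (2,1) → (3,1) → (2,2) → (1,1).
Since 4 matches the lower bound, it is optimal.

4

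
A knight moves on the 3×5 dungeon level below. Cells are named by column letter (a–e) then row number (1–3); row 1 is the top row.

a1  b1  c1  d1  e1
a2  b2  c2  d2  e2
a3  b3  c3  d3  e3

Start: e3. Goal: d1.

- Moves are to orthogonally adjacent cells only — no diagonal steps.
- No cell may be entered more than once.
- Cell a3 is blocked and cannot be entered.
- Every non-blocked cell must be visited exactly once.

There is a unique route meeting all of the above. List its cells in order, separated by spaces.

Need to visit all 14 open cells exactly once, starting at e3 and ending at d1.
Route from e3: 3× left (reaching b3), up to b2, left to a2, up to a1, 2× right (reaching c1), down to c2, 2× right (reaching e2), up to e1, left to d1 — 13 moves in all.
Check: all 14 open cells covered.

e3 d3 c3 b3 b2 a2 a1 b1 c1 c2 d2 e2 e1 d1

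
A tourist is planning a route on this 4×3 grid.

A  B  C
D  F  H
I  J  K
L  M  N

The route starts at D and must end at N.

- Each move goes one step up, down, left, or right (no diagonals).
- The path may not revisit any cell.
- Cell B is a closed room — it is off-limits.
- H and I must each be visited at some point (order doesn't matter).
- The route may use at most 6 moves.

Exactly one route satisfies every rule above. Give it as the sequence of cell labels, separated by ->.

D -> I -> J -> F -> H -> K -> N

The budget equals the shortest possible length, so every move has to be on a shortest route through the required cells.
Route from D: down to I, right to J, up to F, right to H, 2× down (reaching N) — 6 moves in all.
Check: all required cells visited; 6 ≤ 6 moves.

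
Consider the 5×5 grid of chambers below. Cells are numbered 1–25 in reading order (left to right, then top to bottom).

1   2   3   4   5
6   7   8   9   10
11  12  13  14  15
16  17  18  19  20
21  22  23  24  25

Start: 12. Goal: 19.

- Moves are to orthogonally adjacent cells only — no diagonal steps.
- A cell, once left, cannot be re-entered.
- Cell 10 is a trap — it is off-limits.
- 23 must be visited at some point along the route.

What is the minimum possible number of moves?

Any route passes through 23 somewhere between 12 and 19. Summing Manhattan distances along the two legs (12 → 23 → 19) gives a lower bound of 3 + 2 = 5 moves.
A route of 5 moves achieves this: 12 → 17 → 22 → 23 → 18 → 19.
Since 5 matches the lower bound, it is optimal.

5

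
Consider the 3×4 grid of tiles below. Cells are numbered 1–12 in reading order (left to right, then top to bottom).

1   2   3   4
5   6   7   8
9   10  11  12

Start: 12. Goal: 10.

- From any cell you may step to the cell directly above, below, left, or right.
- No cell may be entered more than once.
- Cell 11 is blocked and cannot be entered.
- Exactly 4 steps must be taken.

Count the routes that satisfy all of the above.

Need simple routes of exactly 4 moves from 12 to 10 (Manhattan distance 2, so 1 moves are spent on a detour and 1 undoing it).
Enumerating: 12 8 7 6 10.
That gives 1 route.

1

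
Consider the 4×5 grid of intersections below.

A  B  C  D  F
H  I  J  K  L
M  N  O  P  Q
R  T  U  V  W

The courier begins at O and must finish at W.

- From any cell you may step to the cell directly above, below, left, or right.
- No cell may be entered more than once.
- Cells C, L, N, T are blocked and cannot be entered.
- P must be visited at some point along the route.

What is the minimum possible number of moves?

3

Any route passes through P somewhere between O and W. Summing Manhattan distances along the two legs (O → P → W) gives a lower bound of 1 + 2 = 3 moves.
A route of 3 moves achieves this: O → P → V → W.
Since 3 matches the lower bound, it is optimal.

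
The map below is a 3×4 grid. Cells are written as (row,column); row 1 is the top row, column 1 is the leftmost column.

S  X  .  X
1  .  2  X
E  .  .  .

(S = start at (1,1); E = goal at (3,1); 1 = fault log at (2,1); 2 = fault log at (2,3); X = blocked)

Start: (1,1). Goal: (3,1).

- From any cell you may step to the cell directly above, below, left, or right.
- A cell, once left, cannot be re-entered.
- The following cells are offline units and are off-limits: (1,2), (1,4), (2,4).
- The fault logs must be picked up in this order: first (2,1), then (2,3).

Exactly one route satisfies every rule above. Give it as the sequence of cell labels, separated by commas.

(1,1), (2,1), (2,2), (2,3), (3,3), (3,2), (3,1)

The waypoints must appear in the order (2,1), (2,3), with no cell reused.
Route from (1,1): down to (2,1), 2× right (reaching (2,3)), down to (3,3), 2× left (reaching (3,1)) — 6 moves in all.
Check: order respected (1 at step 1, 2 at step 3).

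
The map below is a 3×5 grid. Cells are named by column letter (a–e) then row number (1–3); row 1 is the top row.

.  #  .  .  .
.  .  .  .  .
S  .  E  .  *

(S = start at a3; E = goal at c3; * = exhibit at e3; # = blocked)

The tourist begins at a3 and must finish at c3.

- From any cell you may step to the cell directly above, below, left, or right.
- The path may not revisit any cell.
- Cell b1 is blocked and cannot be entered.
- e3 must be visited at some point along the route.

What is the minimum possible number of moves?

8

Any route passes through e3 somewhere between a3 and c3. Summing Manhattan distances along the two legs (a3 → e3 → c3) gives a lower bound of 4 + 2 = 6 moves.
The shortest route satisfying every rule uses 8 moves: a3 → a2 → b2 → c2 → d2 → e2 → e3 → d3 → c3.
The bound of 6 isn't tight here; checking systematically, no route of length 6 through 7 satisfies every constraint, so 8 is the minimum.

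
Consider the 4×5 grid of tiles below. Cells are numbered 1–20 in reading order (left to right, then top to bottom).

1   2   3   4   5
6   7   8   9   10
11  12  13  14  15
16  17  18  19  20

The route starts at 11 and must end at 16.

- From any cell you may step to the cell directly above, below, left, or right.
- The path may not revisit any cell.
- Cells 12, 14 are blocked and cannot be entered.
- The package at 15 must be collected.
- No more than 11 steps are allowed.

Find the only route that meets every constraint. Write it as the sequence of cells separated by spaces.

Any route must reach 15 and still end at 16 within 11 moves, so the order of the required stops is forced.
Route from 11: up to 6, 4× right (reaching 10), 2× down (reaching 20), 4× left (reaching 16) — 11 moves in all.
Check: all required cells visited; 11 ≤ 11 moves.

11 6 7 8 9 10 15 20 19 18 17 16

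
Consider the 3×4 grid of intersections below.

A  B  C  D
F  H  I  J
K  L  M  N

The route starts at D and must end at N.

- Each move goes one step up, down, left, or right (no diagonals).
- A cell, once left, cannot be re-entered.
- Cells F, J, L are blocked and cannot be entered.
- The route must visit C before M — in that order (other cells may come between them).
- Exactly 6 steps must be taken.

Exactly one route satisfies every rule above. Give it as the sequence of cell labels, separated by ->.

The waypoints must appear in the order C, M, with no cell reused.
Route from D: 2× left (reaching B), down to H, right to I, down to M, right to N — 6 moves in all.
Check: order respected (C at step 1, M at step 5); 6 moves as required.

D -> C -> B -> H -> I -> M -> N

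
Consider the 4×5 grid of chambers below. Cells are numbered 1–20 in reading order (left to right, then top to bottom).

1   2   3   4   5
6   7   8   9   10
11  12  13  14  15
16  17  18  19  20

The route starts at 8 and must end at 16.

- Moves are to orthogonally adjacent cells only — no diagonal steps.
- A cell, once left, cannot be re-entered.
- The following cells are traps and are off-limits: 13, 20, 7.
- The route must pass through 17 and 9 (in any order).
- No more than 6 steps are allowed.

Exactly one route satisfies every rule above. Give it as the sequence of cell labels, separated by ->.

8 -> 9 -> 14 -> 19 -> 18 -> 17 -> 16

Any route must reach 17 and 9 and still end at 16 within 6 moves, so the order of the required stops is forced.
Route from 8: right to 9, 2× down (reaching 19), 3× left (reaching 16) — 6 moves in all.
Check: all required cells visited; 6 ≤ 6 moves.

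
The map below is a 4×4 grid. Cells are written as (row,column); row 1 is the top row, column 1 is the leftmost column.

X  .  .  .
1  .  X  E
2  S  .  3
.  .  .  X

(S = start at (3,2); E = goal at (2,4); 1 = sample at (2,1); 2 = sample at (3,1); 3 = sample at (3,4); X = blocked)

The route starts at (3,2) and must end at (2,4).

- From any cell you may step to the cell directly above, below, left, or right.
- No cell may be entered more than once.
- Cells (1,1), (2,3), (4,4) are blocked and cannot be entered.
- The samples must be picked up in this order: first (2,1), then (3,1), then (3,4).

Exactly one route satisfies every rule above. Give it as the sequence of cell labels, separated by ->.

The waypoints must appear in the order (2,1), (3,1), (3,4), with no cell reused.
Route from (3,2): up 1 to (2,2), left 1 to (2,1), down 2 to (4,1), right 2 to (4,3), up 1 to (3,3), right 1 to (3,4), up 1 to (2,4) — 9 moves in all.
Check: order respected (1 at step 2, 2 at step 3, 3 at step 8).

(3,2) -> (2,2) -> (2,1) -> (3,1) -> (4,1) -> (4,2) -> (4,3) -> (3,3) -> (3,4) -> (2,4)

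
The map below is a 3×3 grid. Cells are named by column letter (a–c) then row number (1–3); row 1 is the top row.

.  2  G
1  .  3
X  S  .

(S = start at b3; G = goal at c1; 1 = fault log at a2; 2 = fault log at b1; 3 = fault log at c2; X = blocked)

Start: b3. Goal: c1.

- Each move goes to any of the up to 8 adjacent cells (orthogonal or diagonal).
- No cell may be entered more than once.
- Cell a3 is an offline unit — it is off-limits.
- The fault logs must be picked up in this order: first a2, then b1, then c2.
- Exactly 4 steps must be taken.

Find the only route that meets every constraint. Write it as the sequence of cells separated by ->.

b3 -> a2 -> b1 -> c2 -> c1

The waypoints must appear in the order a2, b1, c2, with no cell reused.
Route from b3: up-left 1 to a2, up-right 1 to b1, down-right 1 to c2, up 1 to c1 — 4 moves in all.
Check: order respected (1 at step 1, 2 at step 2, 3 at step 3); 4 moves as required.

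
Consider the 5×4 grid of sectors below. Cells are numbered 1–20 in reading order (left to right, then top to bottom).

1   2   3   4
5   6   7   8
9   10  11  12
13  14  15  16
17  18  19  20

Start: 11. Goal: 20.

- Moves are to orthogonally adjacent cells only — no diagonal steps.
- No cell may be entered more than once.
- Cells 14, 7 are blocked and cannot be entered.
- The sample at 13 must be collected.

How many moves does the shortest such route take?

Any route passes through 13 somewhere between 11 and 20. Summing Manhattan distances along the two legs (11 → 13 → 20) gives a lower bound of 3 + 4 = 7 moves.
A route of 7 moves achieves this: 11 → 10 → 9 → 13 → 17 → 18 → 19 → 20.
Since 7 matches the lower bound, it is optimal.

7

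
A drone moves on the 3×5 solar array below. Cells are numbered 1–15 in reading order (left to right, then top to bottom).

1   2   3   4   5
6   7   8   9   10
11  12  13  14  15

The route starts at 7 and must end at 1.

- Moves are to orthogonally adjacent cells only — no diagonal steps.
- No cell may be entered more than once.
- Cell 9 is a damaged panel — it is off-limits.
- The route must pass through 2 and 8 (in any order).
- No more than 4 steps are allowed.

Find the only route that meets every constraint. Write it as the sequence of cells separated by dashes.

7 - 8 - 3 - 2 - 1

The budget equals the shortest possible length, so every move has to be on a shortest route through the required cells.
Route from 7: right to 8, up to 3, 2× left (reaching 1) — 4 moves in all.
Check: all required cells visited; 4 ≤ 4 moves.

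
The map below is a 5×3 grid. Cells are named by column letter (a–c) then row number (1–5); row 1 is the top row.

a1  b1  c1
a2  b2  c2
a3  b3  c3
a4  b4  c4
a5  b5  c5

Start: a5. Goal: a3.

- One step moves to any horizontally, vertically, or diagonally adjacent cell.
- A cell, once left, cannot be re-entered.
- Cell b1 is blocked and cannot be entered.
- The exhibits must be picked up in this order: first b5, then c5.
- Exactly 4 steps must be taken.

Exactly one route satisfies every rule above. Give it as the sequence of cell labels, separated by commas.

The waypoints must appear in the order b5, c5, with no cell reused.
Route from a5: 2× right (reaching c5), 2× up-left (reaching a3) — 4 moves in all.
Check: order respected (b5 at step 1, c5 at step 2); 4 moves as required.

a5, b5, c5, b4, a3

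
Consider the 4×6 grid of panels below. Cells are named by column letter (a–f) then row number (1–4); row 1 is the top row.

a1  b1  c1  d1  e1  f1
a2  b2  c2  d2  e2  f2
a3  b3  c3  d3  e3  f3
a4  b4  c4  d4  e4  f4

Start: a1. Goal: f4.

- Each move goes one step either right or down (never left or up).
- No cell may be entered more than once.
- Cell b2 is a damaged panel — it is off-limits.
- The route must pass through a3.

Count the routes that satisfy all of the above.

A right/down-only route from a1 to f4 makes exactly 3 down-moves and 5 right-moves in some order.
With no other constraints that would be C(8,3) = 56 routes.
Split at a3 and multiply the segment counts (each segment already excludes blocked cells): a1→a3: 1; a3→f4: 6; product = 6.
That gives 6 routes.

6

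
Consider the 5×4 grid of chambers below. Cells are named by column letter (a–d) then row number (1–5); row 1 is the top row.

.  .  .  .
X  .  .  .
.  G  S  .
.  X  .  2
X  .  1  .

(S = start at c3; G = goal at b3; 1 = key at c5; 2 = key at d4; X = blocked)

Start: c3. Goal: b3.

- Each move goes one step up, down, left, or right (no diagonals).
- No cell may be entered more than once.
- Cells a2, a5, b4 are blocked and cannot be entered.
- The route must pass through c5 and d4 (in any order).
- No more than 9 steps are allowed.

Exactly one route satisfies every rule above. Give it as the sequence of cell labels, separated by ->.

c3 -> c4 -> c5 -> d5 -> d4 -> d3 -> d2 -> c2 -> b2 -> b3

The 9-move cap with required stops at c5, d4 leaves no slack for detours.
Route from c3: 2× down (reaching c5), right to d5, 3× up (reaching d2), 2× left (reaching b2), down to b3 — 9 moves in all.
Check: all required cells visited; 9 ≤ 9 moves.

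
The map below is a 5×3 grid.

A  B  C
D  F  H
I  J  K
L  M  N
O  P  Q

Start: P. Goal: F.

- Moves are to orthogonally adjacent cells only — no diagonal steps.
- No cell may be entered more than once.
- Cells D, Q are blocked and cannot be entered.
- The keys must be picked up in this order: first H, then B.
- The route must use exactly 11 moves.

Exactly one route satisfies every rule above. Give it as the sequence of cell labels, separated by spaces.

P O L I J M N K H C B F

The waypoints must appear in the order H, B, with no cell reused.
Route from P: left 1 to O, up 2 to I, right 1 to J, down 1 to M, right 1 to N, up 3 to C, left 1 to B, down 1 to F — 11 moves in all.
Check: order respected (H at step 8, B at step 10); 11 moves as required.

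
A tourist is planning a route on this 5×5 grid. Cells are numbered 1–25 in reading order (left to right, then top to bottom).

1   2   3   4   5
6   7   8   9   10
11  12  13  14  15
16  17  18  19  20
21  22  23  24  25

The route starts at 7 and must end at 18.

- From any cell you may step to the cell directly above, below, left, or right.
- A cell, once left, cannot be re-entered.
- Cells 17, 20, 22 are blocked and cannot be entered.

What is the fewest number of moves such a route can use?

3

The Manhattan distance from 7 to 18 is |2−4| + |2−3| = 3, so at least 3 moves are needed.
A route of 3 moves achieves this: 7 → 12 → 13 → 18.
Since 3 matches the lower bound, it is optimal.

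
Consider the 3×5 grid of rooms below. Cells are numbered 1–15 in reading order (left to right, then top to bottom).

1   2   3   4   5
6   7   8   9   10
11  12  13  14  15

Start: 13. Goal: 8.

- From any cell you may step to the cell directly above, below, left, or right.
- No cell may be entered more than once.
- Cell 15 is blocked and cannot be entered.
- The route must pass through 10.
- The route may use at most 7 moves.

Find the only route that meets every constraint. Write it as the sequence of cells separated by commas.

The budget equals the shortest possible length, so every move has to be on a shortest route through the required cells.
Route from 13: right to 14, up to 9, right to 10, up to 5, 2× left (reaching 3), down to 8 — 7 moves in all.
Check: all required cells visited; 7 ≤ 7 moves.

13, 14, 9, 10, 5, 4, 3, 8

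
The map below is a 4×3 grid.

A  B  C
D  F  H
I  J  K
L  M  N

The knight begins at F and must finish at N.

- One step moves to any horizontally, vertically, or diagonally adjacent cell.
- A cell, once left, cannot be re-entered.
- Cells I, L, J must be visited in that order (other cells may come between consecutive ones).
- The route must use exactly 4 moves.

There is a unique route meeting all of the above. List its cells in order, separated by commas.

F, I, L, J, N

The waypoints must appear in the order I, L, J, with no cell reused.
Route from F: down-left 1 to I, down 1 to L, up-right 1 to J, down-right 1 to N — 4 moves in all.
Check: order respected (I at step 1, L at step 2, J at step 3); 4 moves as required.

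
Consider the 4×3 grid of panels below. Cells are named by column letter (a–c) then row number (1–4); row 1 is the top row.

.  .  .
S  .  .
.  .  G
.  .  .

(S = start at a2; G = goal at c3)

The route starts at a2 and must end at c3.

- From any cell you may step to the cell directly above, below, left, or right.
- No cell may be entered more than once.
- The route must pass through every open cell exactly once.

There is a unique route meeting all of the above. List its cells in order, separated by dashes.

Need to visit all 12 open cells exactly once, starting at a2 and ending at c3.
Cell c4 has only two open neighbours (c3 and b4), so the path must pass straight through it: one of those is the cell it's entered from and the other is where it exits.
Route from a2: up to a1, 2× right (reaching c1), down to c2, left to b2, down to b3, left to a3, down to a4, 2× right (reaching c4), up to c3 — 11 moves in all.
Check: all 12 open cells covered.

a2 - a1 - b1 - c1 - c2 - b2 - b3 - a3 - a4 - b4 - c4 - c3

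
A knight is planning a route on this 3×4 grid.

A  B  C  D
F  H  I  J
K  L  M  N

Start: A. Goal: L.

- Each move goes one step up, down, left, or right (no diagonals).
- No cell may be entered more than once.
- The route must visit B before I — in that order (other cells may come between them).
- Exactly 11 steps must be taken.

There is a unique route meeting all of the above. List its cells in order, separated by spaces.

A B C D J N M I H F K L

The waypoints must appear in the order B, I, with no cell reused.
Route from A: right 3 to D, down 2 to N, left 1 to M, up 1 to I, left 2 to F, down 1 to K, right 1 to L — 11 moves in all.
Check: order respected (B at step 1, I at step 7); 11 moves as required.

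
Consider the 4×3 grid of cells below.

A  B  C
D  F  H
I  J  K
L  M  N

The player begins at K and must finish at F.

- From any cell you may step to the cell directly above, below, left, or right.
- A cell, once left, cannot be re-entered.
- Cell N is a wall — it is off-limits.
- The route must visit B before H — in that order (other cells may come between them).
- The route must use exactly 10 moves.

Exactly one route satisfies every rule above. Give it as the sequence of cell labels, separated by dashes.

The waypoints must appear in the order B, H, with no cell reused.
Route from K: left 1 to J, down 1 to M, left 1 to L, up 3 to A, right 2 to C, down 1 to H, left 1 to F — 10 moves in all.
Check: order respected (B at step 7, H at step 9); 10 moves as required.

K - J - M - L - I - D - A - B - C - H - F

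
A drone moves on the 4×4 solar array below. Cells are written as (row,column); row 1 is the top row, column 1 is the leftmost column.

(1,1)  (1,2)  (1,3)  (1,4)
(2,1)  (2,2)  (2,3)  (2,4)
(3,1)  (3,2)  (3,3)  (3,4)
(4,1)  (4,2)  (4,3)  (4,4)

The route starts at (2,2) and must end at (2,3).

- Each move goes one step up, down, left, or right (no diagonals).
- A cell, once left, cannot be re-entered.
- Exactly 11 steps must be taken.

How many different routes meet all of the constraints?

Need simple routes of exactly 11 moves from (2,2) to (2,3) (Manhattan distance 1, so 5 moves are spent on a detour and 5 undoing it).
Branch systematically from the start, pruning whenever the remaining move budget drops below the Manhattan distance to (2,3) or differs from it in parity. Grouping the completions by first move — via (1,2): 10; via (3,2): 5; via (2,1): 8 (no valid completion starts via (2,3)) — and summing: 10 + 5 + 8 = 23.
That gives 23 routes.

23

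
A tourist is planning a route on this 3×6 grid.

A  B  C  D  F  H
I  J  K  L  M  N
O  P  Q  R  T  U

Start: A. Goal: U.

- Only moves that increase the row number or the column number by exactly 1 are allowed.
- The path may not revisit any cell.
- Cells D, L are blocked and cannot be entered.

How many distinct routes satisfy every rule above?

6

A right/down-only route from A to U makes exactly 2 down-moves and 5 right-moves in some order.
With no other constraints that would be C(7,2) = 21 routes.
Subtract routes through each blocked cell (inclusion–exclusion for overlaps): − through D: 6 − through L: 12 + through D&L: 3 → 6.
That gives 6 routes.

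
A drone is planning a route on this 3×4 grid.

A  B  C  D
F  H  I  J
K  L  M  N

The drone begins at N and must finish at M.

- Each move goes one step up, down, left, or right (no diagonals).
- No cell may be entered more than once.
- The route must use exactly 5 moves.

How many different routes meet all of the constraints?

Need simple routes of exactly 5 moves from N to M (Manhattan distance 1, so 2 moves are spent on a detour and 2 undoing it).
Enumerating: N J D C I M | N J I H L M.
That gives 2 routes.

2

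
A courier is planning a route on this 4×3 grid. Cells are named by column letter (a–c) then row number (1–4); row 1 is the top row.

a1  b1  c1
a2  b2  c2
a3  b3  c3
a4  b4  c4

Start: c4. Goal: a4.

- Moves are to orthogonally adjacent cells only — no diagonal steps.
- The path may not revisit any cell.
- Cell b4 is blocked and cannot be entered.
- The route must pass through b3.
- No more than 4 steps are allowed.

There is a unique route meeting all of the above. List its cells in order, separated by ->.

c4 -> c3 -> b3 -> a3 -> a4

The 4-move cap with required stops at b3 leaves no slack for detours.
Route from c4: up to c3, 2× left (reaching a3), down to a4 — 4 moves in all.
Check: all required cells visited; 4 ≤ 4 moves.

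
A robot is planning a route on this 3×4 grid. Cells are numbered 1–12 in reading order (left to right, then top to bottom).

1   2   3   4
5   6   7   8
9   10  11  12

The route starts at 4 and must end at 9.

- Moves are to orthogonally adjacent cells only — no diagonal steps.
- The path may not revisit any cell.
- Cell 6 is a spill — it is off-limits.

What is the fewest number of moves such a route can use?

5

The Manhattan distance from 4 to 9 is |1−3| + |4−1| = 5, so at least 5 moves are needed.
A route of 5 moves achieves this: 4 → 8 → 12 → 11 → 10 → 9.
Since 5 matches the lower bound, it is optimal.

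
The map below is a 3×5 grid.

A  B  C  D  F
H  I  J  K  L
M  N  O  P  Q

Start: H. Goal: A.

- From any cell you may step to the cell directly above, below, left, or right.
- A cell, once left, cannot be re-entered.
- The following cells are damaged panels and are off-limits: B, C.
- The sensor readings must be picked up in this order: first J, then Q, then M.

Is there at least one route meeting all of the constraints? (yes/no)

no

Every way from J onward to A runs back through H, which the route has already used — so it cannot be completed without a revisit.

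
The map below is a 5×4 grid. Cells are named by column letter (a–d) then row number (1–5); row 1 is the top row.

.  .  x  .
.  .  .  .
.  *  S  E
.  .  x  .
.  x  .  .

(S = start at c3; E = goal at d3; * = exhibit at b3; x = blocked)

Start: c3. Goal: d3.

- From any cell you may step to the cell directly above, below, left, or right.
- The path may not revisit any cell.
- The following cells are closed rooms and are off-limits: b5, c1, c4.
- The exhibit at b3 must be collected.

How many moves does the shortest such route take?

Any route passes through b3 somewhere between c3 and d3. Summing Manhattan distances along the two legs (c3 → b3 → d3) gives a lower bound of 1 + 2 = 3 moves.
The shortest route satisfying every rule uses 5 moves: c3 → b3 → b2 → c2 → d2 → d3.
The no-revisit rule (legs can't share cells) pushes the minimum above the 3-move bound; an exhaustive check rules out every length from 3 to 4, leaving 5 as the minimum.

5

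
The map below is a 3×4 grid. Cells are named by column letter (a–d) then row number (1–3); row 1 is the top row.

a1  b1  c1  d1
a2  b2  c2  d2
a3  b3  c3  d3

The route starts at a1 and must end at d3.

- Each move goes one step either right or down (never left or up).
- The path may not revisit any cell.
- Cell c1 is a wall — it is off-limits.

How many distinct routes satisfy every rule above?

7

A right/down-only route from a1 to d3 makes exactly 2 down-moves and 3 right-moves in some order.
With no other constraints that would be C(5,2) = 10 routes.
Subtract routes through each blocked cell (inclusion–exclusion for overlaps): − through c1: 3 → 7.
That gives 7 routes.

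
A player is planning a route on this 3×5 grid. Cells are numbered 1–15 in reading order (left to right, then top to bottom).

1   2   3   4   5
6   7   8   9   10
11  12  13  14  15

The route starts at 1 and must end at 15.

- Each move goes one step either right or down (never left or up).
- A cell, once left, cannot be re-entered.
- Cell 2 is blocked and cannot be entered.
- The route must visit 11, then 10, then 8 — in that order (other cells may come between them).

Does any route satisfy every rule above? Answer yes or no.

no

10 lies above 11, so going from 11 to 10 would need an upward move — but moves only go right/down, so 11 cannot be visited before 10.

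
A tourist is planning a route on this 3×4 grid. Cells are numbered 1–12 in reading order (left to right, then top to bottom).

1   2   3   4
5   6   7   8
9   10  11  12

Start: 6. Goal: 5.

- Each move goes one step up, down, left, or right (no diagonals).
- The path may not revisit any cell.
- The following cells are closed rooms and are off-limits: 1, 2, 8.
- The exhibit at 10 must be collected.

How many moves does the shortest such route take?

Any route passes through 10 somewhere between 6 and 5. Summing Manhattan distances along the two legs (6 → 10 → 5) gives a lower bound of 1 + 2 = 3 moves.
A route of 3 moves achieves this: 6 → 10 → 9 → 5.
Since 3 matches the lower bound, it is optimal.

3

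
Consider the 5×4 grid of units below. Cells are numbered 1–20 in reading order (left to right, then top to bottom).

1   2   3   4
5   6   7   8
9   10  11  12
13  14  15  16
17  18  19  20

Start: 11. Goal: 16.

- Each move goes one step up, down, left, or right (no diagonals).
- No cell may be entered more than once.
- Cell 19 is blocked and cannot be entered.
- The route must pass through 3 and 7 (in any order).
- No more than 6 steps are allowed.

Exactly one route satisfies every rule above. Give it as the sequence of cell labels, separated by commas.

The 6-move cap with required stops at 3, 7 leaves no slack for detours.
Route from 11: up 2 to 3, right 1 to 4, down 3 to 16 — 6 moves in all.
Check: all required cells visited; 6 ≤ 6 moves.

11, 7, 3, 4, 8, 12, 16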